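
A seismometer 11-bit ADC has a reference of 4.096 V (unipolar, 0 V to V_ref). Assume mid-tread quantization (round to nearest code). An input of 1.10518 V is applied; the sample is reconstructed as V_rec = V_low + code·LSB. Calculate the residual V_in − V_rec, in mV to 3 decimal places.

One LSB is 4.096 V / 2048 = 2.000 mV.
(1.10518 − 0)/0.002 = 552.5900; round gives code 553.
Code 553 maps back to 0 + 553×0.002 V = 1.106 V.
V_in − V_rec = -0.00082 V = -0.820 mV.

-0.820 mV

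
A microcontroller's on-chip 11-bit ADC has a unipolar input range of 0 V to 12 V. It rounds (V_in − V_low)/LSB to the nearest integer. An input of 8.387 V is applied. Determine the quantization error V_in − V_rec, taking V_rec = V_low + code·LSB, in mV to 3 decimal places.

Step size: 12 V ÷ 2^11 = 5.859 mV.
(V_in − V_low)/LSB = (8.387 − 0)/0.00585938 = 1431.3813 → code 1431 (round).
Code 1431 maps back to 0 + 1431×0.00585938 V = 8.3847656 V.
Difference: 0.00223437 V → 2.234 mV.

2.234 mV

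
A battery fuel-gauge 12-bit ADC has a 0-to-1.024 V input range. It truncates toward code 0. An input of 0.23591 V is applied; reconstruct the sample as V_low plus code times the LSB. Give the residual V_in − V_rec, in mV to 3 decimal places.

0.160 mV

Step size: 1.024 V ÷ 2^12 = 250.00 µV.
(V_in − V_low)/LSB = (0.23591 − 0)/0.00025 = 943.6400 → code 943 (floor).
V_rec = 0 + 943·0.00025 = 0.23575 V.
Error = 0.23591 − 0.23575 = 0.00016 V = 0.160 mV.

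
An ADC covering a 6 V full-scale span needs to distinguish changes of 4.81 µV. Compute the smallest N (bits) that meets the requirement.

Number of steps required ≥ 6 V / 4.81 µV = 1247401.25.
Need 2^N ≥ 1247401.25; 2^20 = 1048576, 2^21 = 2097152.
Minimum N = 21.

21 bits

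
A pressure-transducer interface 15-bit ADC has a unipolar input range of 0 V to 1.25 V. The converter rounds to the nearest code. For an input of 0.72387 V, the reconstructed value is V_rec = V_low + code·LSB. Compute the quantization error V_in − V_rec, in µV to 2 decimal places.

One LSB is 1.25 V / 32768 = 38.15 µV.
(0.72387 − 0)/3.8147e-05 = 18975.8177; round gives code 18976.
V_rec = 0 + 18976·3.8147e-05 = 0.72387695 V.
V_in − V_rec = -6.95312e-06 V = -6.95 µV.

-6.95 µV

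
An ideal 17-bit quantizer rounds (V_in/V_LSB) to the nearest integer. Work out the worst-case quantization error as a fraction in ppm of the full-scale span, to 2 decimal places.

3.81 ppm

Rounding → worst-case error = ½ LSB = V_FS/2^18, so 1e+06/262144 = 3.8147 ppm of full scale.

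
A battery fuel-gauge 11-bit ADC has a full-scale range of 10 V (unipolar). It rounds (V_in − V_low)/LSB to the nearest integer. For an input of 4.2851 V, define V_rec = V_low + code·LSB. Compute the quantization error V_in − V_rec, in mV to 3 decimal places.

-2.009 mV

LSB = 10/2^11 = 4.883 mV.
(V_in − V_low)/LSB = (4.2851 − 0)/0.00488281 = 877.5885 → code 878 (round).
V_rec = 0 + 878·0.00488281 = 4.2871094 V.
V_in − V_rec = -0.00200937 V = -2.009 mV.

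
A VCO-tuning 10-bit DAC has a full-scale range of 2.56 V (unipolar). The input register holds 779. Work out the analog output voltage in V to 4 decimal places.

LSB = 2.56 V / 2^10 = 2.500 mV.
V_out = 0 + 779 × 0.0025 V = 1.9475 V.

1.9475 V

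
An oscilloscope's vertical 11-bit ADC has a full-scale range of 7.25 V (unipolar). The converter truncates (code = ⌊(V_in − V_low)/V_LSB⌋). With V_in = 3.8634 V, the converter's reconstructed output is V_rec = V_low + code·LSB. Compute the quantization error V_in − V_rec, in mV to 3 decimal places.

1.217 mV

Step size: 7.25 V ÷ 2^11 = 3.540 mV.
Scaled input = 1091.3439 LSBs, so code = 1091.
V_rec = 0 + 1091·0.00354004 = 3.8621826 V.
V_in − V_rec = 0.00121738 V = 1.217 mV.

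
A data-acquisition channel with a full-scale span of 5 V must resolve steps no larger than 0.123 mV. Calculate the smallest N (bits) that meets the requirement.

Number of steps required ≥ 5 V / 0.123 mV = 40650.41.
Need 2^N ≥ 40650.41; 2^15 = 32768, 2^16 = 65536.
Minimum N = 16.

16 bits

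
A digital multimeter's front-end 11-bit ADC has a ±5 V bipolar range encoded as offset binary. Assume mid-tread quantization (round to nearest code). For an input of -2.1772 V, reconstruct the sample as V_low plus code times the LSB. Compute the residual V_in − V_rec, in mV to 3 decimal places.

0.534 mV

One LSB is 10 V / 2048 = 4.883 mV.
Scaled input = 578.1094 LSBs, so code = 578.
V_rec = (−5) + 578·0.00488281 = -2.1777344 V.
Error = -2.1772 − (−2.1777344) = 0.000534375 V = 0.534 mV.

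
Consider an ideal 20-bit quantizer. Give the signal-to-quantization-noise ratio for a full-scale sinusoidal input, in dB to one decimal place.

SNR ≈ 6.02·N + 1.76 dB = 6.02·20 + 1.76 = 122.16 dB.

122.2 dB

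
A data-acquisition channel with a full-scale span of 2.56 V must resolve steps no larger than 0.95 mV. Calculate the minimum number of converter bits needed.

12 bits

Number of steps required ≥ 2.56 V / 0.95 mV = 2694.74.
Need 2^N ≥ 2694.74; 2^11 = 2048, 2^12 = 4096.
Minimum N = 12.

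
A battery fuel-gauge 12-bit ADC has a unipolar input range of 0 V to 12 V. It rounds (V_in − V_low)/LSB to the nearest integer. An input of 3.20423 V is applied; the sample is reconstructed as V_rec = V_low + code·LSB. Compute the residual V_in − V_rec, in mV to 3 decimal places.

Step size: 12 V ÷ 2^12 = 2.930 mV.
(V_in − V_low)/LSB = (3.20423 − 0)/0.00292969 = 1093.7105 → code 1094 (round).
Reconstructed: 3.2050781 V.
Error = 3.20423 − 3.2050781 = -0.000848125 V = -0.848 mV.

-0.848 mV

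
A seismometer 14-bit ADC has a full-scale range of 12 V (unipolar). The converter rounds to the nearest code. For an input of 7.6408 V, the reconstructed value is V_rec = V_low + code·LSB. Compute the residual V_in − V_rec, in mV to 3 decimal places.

Step size: 12 V ÷ 2^14 = 0.732 mV.
Scaled input = 10432.2389 LSBs, so code = 10432.
Reconstructed: 7.640625 V.
Error = 7.6408 − 7.640625 = 0.000175 V = 0.175 mV.

0.175 mV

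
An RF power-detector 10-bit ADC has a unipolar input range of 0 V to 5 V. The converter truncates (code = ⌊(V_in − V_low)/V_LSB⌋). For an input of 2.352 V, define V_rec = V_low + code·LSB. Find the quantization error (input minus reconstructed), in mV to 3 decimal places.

3.367 mV

Step size: 5 V ÷ 2^10 = 4.883 mV.
(2.352 − 0)/0.00488281 = 481.6896; ⌊·⌋ gives code 481.
Reconstructed: 2.3486328 V.
V_in − V_rec = 0.00336719 V = 3.367 mV.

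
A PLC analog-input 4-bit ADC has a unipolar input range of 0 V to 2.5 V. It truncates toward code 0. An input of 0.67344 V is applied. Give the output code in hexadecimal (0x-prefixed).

code 0x4 (decimal 4)

LSB = 2.5 V / 16 = 156.250 mV.
(0.67344 − 0) / 0.15625 = 4.310 LSBs.
Floor → code 4.
In hexadecimal (0x-prefixed): 0x4.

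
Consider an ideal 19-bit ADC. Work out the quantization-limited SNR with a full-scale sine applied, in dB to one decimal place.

SNR ≈ 6.02·N + 1.76 dB = 6.02·19 + 1.76 = 116.14 dB.

116.1 dB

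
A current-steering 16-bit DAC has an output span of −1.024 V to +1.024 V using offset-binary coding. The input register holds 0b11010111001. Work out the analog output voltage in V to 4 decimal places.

-0.9702 V

LSB = 2.048 V / 2^16 = 31.25 µV.
Code 0b11010111001 = 1721 decimal.
V_out = (−1.024) + 1721 × 3.125e-05 V = -0.970219 V.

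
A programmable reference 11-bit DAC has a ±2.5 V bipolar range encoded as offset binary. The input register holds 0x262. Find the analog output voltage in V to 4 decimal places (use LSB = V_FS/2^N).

LSB = 5 V / 2^11 = 2.441 mV.
Code 0x262 = 610 decimal.
V_out = (−2.5) + 610 × 0.00244141 V = -1.01074 V.

-1.0107 V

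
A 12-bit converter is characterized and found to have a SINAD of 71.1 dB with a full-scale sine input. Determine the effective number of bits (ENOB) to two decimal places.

11.52 bits

ENOB = (SINAD − 1.76) / 6.02 = (71.1 − 1.76)/6.02 = 11.518.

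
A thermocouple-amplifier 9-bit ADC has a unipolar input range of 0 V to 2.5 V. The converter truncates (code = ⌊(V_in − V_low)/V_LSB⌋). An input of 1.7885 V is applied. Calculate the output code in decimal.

LSB = 2.5 V / 512 = 4.883 mV.
Input sits at 366.285 steps above V_low.
Floor → code 366.

code 366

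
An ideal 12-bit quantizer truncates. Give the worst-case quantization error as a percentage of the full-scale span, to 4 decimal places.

0.0244 %

Truncating → worst-case error = 1 LSB = V_FS/2^12, so 100/4096 = 0.0244141 % of full scale.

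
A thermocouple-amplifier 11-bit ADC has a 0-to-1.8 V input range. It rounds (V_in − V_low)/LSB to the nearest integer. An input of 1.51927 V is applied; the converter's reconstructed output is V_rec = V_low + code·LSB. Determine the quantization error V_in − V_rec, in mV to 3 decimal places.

-0.359 mV

Step size: 1.8 V ÷ 2^11 = 0.879 mV.
(V_in − V_low)/LSB = (1.51927 − 0)/0.000878906 = 1728.5916 → code 1729 (round).
Code 1729 maps back to 0 + 1729×0.000878906 V = 1.5196289 V.
Difference: -0.000358906 V → -0.359 mV.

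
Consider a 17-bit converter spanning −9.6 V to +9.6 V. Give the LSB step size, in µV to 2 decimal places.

Full-scale span = 19.2 V.
LSB = 19.2 / 2^17 = 19.2 / 131072 = 0.000146484 V = 146.48 µV.

146.48 µV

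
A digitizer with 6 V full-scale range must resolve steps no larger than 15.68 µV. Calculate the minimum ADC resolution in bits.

Number of steps required ≥ 6 V / 15.68 µV = 382653.06.
Need 2^N ≥ 382653.06; 2^18 = 262144, 2^19 = 524288.
Minimum N = 19.

19 bits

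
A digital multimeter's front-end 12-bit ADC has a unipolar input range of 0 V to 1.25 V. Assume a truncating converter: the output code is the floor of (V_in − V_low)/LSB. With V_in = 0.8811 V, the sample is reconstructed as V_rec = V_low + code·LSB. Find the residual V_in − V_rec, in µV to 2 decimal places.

One LSB is 1.25 V / 4096 = 305.18 µV.
(V_in − V_low)/LSB = (0.8811 − 0)/0.000305176 = 2887.1885 → code 2887 (floor).
Code 2887 maps back to 0 + 2887×0.000305176 V = 0.88104248 V.
Difference: 5.75195e-05 V → 57.52 µV.

57.52 µV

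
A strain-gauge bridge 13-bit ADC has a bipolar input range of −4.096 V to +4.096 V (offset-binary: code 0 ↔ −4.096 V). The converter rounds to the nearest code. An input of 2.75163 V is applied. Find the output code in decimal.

Full-scale span = 8.192 V; LSB = 8.192/2^13 = 1.000 mV.
(2.75163 − (−4.096)) / 0.001 = 6847.630 LSBs.
So the output code is 6848.

code 6848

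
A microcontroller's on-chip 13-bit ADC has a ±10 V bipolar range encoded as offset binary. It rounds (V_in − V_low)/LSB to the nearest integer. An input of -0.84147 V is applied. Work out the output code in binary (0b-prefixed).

code 0b111010100111 (decimal 3751)

With 8192 levels over 20 V, one step is 2.441 mV.
(V_in − V_low)/LSB = (-0.84147 − (−10)) / 0.00244141 = 3751.334.
So the output code is 3751.
In binary (0b-prefixed): 0b111010100111.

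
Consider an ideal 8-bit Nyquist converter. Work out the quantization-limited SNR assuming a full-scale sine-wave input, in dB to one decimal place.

SNR ≈ 6.02·N + 1.76 dB = 6.02·8 + 1.76 = 49.92 dB.

49.9 dB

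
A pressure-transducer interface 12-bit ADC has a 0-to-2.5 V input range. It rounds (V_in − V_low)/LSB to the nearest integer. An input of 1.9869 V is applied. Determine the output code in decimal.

Full-scale span = 2.5 V; LSB = 2.5/2^12 = 0.610 mV.
(V_in − V_low)/LSB = (1.9869 − 0) / 0.000610352 = 3255.337.
round(3255.337) = 3255.

code 3255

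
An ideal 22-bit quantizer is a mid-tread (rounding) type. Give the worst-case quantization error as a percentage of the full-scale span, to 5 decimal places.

Rounding → worst-case error = ½ LSB = V_FS/2^23, so 100/8388608 = 1.19209e-05 % of full scale.

0.00001 %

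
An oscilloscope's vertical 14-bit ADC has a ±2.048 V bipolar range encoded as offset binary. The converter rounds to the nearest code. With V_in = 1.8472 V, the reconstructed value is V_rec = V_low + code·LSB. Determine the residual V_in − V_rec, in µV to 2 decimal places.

-50.00 µV

Step size: 4.096 V ÷ 2^14 = 250.00 µV.
(1.8472 − (−2.048))/0.00025 = 15580.8000; round gives code 15581.
Code 15581 maps back to (−2.048) + 15581×0.00025 V = 1.84725 V.
Error = 1.8472 − 1.84725 = -5e-05 V = -50.00 µV.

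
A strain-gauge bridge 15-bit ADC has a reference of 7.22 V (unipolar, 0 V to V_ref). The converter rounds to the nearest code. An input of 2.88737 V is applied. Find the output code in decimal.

LSB = 7.22 V / 32768 = 220.34 µV.
(2.88737 − 0) / 0.000220337 = 13104.341 LSBs.
Round → code 13104.

code 13104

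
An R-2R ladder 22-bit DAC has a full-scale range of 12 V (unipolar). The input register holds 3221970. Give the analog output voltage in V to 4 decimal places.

LSB = 12 V / 2^22 = 2.86 µV.
V_out = 0 + 3221970 × 2.86102e-06 V = 9.21813 V.

9.2181 V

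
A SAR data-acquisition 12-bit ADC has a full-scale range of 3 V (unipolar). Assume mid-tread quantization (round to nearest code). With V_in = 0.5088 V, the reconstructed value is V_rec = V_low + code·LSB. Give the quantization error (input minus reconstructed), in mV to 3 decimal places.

-0.233 mV

Step size: 3 V ÷ 2^12 = 0.732 mV.
Scaled input = 694.6816 LSBs, so code = 695.
Reconstructed: 0.5090332 V.
Error = 0.5088 − 0.5090332 = -0.000233203 V = -0.233 mV.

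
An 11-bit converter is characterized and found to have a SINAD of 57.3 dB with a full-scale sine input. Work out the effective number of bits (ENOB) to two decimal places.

ENOB = (SINAD − 1.76) / 6.02 = (57.3 − 1.76)/6.02 = 9.226.

9.23 bits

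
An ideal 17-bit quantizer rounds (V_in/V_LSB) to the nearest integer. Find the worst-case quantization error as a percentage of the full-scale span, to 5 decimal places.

Rounding → worst-case error = ½ LSB = V_FS/2^18, so 100/262144 = 0.00038147 % of full scale.

0.00038 %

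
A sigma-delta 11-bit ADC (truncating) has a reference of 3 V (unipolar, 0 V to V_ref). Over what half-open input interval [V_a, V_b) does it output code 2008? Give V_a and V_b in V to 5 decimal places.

[2.94141 V, 2.94287 V)

LSB = 3/2^11 = 1.465 mV.
V_a = V_low + 2008·LSB = 2.94141 V; V_b = V_low + 2009·LSB = 2.94287 V.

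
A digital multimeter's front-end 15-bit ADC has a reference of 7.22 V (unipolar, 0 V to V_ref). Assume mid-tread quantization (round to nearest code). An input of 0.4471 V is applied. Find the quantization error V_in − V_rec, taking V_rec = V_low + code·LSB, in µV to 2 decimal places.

36.40 µV

One LSB is 7.22 V / 32768 = 220.34 µV.
Scaled input = 2029.1652 LSBs, so code = 2029.
Code 2029 maps back to 0 + 2029×0.000220337 V = 0.4470636 V.
V_in − V_rec = 3.64014e-05 V = 36.40 µV.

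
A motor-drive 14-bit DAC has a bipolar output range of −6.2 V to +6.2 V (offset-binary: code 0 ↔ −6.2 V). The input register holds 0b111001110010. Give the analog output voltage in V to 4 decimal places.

-3.4012 V

LSB = 12.4 V / 2^14 = 0.757 mV.
Code 0b111001110010 = 3698 decimal.
V_out = (−6.2) + 3698 × 0.000756836 V = -3.40122 V.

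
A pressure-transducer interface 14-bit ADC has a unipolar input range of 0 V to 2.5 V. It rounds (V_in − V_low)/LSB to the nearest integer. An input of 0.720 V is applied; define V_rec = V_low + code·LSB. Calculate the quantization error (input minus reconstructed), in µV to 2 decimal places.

-62.26 µV

Step size: 2.5 V ÷ 2^14 = 152.59 µV.
Scaled input = 4718.5920 LSBs, so code = 4719.
V_rec = 0 + 4719·0.000152588 = 0.72006226 V.
Error = 0.720 − 0.72006226 = -6.22559e-05 V = -62.26 µV.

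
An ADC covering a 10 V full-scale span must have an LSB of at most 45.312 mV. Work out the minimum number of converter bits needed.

8 bits

Number of steps required ≥ 10 V / 45.312 mV = 220.69.
Need 2^N ≥ 220.69; 2^7 = 128, 2^8 = 256.
Minimum N = 8.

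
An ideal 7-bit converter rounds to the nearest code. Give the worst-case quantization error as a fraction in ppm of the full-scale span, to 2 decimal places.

Rounding → worst-case error = ½ LSB = V_FS/2^8, so 1e+06/256 = 3906.25 ppm of full scale.

3906.25 ppm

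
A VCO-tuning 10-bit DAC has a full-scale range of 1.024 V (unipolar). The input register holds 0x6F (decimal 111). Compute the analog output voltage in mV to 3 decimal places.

LSB = 1.024 V / 2^10 = 1.000 mV.
Code 0x6F = 111 decimal.
V_out = 0 + 111 × 0.001 V = 0.111 V.
= 111.000 mV.

111.000 mV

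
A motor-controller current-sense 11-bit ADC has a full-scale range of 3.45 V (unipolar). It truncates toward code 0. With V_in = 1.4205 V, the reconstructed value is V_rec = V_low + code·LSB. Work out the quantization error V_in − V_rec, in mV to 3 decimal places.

LSB = 3.45/2^11 = 1.685 mV.
(1.4205 − 0)/0.00168457 = 843.2417; ⌊·⌋ gives code 843.
V_rec = 0 + 843·0.00168457 = 1.4200928 V.
Difference: 0.000407227 V → 0.407 mV.

0.407 mV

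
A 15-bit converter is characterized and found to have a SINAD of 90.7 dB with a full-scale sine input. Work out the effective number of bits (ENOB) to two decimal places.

14.77 bits

ENOB = (SINAD − 1.76) / 6.02 = (90.7 − 1.76)/6.02 = 14.774.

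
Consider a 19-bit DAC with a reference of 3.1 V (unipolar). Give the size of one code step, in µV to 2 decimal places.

5.91 µV

Full-scale span = 3.1 V.
LSB = 3.1 / 2^19 = 3.1 / 524288 = 5.91278e-06 V = 5.91 µV.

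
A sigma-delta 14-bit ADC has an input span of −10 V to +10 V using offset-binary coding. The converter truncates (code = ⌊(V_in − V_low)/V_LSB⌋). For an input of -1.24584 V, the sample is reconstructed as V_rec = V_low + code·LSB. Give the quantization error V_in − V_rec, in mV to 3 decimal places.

0.498 mV

LSB = 20/2^14 = 1.221 mV.
(-1.24584 − (−10))/0.0012207 = 7171.4079; ⌊·⌋ gives code 7171.
V_rec = (−10) + 7171·0.0012207 = -1.2463379 V.
Error = -1.24584 − (−1.2463379) = 0.000497891 V = 0.498 mV.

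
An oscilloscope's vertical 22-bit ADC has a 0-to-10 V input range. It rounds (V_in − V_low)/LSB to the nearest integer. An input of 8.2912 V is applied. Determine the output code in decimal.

Full-scale span = 10 V; LSB = 10/2^22 = 2.38 µV.
Input sits at 3477581.332 steps above V_low.
round(3477581.332) = 3477581.

code 3477581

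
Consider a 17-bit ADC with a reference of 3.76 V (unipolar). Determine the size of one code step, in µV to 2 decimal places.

28.69 µV

Full-scale span = 3.76 V.
LSB = 3.76 / 2^17 = 3.76 / 131072 = 2.86865e-05 V = 28.69 µV.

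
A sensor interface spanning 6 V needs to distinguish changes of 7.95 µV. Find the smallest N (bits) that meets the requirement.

Number of steps required ≥ 6 V / 7.95 µV = 754716.98.
Need 2^N ≥ 754716.98; 2^19 = 524288, 2^20 = 1048576.
Minimum N = 20.

20 bits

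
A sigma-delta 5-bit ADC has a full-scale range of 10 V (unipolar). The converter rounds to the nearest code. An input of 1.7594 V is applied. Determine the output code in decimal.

code 6

LSB = 10 V / 32 = 312.500 mV.
Input sits at 5.630 steps above V_low.
round(5.630) = 6.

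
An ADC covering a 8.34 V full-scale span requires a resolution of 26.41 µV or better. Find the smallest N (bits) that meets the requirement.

Number of steps required ≥ 8.34 V / 26.41 µV = 315789.47.
Need 2^N ≥ 315789.47; 2^18 = 262144, 2^19 = 524288.
Minimum N = 19.

19 bits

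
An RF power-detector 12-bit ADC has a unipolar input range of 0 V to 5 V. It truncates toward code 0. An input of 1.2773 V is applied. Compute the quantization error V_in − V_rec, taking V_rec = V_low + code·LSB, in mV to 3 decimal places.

LSB = 5/2^12 = 1.221 mV.
(V_in − V_low)/LSB = (1.2773 − 0)/0.0012207 = 1046.3642 → code 1046 (floor).
Reconstructed: 1.2768555 V.
V_in − V_rec = 0.000444531 V = 0.445 mV.

0.445 mV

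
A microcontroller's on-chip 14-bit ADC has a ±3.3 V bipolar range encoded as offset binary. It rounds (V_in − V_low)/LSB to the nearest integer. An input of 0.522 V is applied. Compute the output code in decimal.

code 9488

Full-scale span = 6.6 V; LSB = 6.6/2^14 = 402.83 µV.
Input sits at 9487.825 steps above V_low.
So the output code is 9488.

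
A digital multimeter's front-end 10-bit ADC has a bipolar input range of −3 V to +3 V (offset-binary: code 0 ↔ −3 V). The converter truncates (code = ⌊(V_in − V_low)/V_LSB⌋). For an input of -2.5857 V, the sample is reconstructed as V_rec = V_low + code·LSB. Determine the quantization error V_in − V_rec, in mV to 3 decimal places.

LSB = 6/2^10 = 5.859 mV.
(V_in − V_low)/LSB = (-2.5857 − (−3))/0.00585938 = 70.7072 → code 70 (floor).
Reconstructed: -2.5898438 V.
Error = -2.5857 − (−2.5898438) = 0.00414375 V = 4.144 mV.

4.144 mV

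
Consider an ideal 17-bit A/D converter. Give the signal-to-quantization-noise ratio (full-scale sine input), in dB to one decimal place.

SNR ≈ 6.02·N + 1.76 dB = 6.02·17 + 1.76 = 104.10 dB.

104.1 dB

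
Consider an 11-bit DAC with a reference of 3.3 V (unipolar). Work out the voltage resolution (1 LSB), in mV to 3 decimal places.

1.611 mV

Full-scale span = 3.3 V.
LSB = 3.3 / 2^11 = 3.3 / 2048 = 0.00161133 V = 1.611 mV.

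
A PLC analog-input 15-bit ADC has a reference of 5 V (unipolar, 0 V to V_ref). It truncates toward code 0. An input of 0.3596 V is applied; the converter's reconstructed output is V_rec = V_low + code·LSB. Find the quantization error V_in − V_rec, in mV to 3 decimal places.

0.103 mV

LSB = 5/2^15 = 152.59 µV.
(V_in − V_low)/LSB = (0.3596 − 0)/0.000152588 = 2356.6746 → code 2356 (floor).
Code 2356 maps back to 0 + 2356×0.000152588 V = 0.35949707 V.
Error = 0.3596 − 0.35949707 = 0.00010293 V = 0.103 mV.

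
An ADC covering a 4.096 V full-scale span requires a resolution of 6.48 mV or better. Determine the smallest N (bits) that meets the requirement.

Number of steps required ≥ 4.096 V / 6.48 mV = 632.10.
Need 2^N ≥ 632.10; 2^9 = 512, 2^10 = 1024.
Minimum N = 10.

10 bits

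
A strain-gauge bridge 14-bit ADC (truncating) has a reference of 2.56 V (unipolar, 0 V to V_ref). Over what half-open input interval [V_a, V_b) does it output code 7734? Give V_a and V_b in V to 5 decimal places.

LSB = 2.56/2^14 = 156.25 µV.
V_a = V_low + 7734·LSB = 1.20844 V; V_b = V_low + 7735·LSB = 1.20859 V.

[1.20844 V, 1.20859 V)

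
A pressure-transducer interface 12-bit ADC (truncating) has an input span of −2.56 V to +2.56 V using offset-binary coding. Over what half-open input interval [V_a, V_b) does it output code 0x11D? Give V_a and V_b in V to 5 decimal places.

LSB = 5.12/2^12 = 1.250 mV.
Code 0x11D = 285 decimal.
V_a = V_low + 285·LSB = -2.20375 V; V_b = V_low + 286·LSB = -2.2025 V.

[-2.20375 V, -2.20250 V)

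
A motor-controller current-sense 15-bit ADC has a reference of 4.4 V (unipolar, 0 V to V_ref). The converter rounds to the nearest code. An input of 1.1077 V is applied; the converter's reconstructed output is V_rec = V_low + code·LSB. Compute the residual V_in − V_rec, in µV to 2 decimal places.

LSB = 4.4/2^15 = 134.28 µV.
(V_in − V_low)/LSB = (1.1077 − 0)/0.000134277 = 8249.3440 → code 8249 (round).
Reconstructed: 1.1076538 V.
V_in − V_rec = 4.61914e-05 V = 46.19 µV.

46.19 µV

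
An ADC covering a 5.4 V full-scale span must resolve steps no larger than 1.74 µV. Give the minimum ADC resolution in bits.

22 bits

Number of steps required ≥ 5.4 V / 1.74 µV = 3103448.28.
Need 2^N ≥ 3103448.28; 2^21 = 2097152, 2^22 = 4194304.
Minimum N = 22.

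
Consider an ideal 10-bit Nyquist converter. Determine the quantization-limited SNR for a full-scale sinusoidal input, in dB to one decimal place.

SNR ≈ 6.02·N + 1.76 dB = 6.02·10 + 1.76 = 61.96 dB.

62.0 dB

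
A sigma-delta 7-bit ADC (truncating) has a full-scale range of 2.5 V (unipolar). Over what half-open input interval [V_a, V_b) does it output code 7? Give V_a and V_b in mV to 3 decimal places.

[136.719 mV, 156.250 mV)

LSB = 2.5/2^7 = 19.531 mV.
V_a = V_low + 7·LSB = 0.136719 V; V_b = V_low + 8·LSB = 0.15625 V.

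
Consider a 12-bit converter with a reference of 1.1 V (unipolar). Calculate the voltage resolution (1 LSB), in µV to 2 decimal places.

Full-scale span = 1.1 V.
LSB = 1.1 / 2^12 = 1.1 / 4096 = 0.000268555 V = 268.55 µV.

268.55 µV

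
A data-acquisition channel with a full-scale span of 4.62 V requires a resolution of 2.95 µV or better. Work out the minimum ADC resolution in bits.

Number of steps required ≥ 4.62 V / 2.95 µV = 1566101.69.
Need 2^N ≥ 1566101.69; 2^20 = 1048576, 2^21 = 2097152.
Minimum N = 21.

21 bits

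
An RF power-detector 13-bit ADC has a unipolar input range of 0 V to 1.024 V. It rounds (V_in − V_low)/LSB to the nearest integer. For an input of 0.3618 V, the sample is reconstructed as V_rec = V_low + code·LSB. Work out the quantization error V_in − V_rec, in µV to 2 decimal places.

50.00 µV

LSB = 1.024/2^13 = 125.00 µV.
Scaled input = 2894.4000 LSBs, so code = 2894.
Code 2894 maps back to 0 + 2894×0.000125 V = 0.36175 V.
Difference: 5e-05 V → 50.00 µV.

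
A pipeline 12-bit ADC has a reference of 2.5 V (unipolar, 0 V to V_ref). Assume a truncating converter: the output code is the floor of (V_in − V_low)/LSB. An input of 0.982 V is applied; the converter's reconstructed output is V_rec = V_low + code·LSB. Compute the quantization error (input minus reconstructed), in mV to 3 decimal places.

0.555 mV

One LSB is 2.5 V / 4096 = 0.610 mV.
(V_in − V_low)/LSB = (0.982 − 0)/0.000610352 = 1608.9088 → code 1608 (floor).
Reconstructed: 0.98144531 V.
Error = 0.982 − 0.98144531 = 0.000554687 V = 0.555 mV.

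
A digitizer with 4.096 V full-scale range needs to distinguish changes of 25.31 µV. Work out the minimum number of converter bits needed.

18 bits

Number of steps required ≥ 4.096 V / 25.31 µV = 161833.27.
Need 2^N ≥ 161833.27; 2^17 = 131072, 2^18 = 262144.
Minimum N = 18.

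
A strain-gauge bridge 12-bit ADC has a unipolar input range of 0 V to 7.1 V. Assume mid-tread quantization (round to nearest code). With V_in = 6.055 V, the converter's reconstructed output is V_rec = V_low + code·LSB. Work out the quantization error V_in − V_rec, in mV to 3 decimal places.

LSB = 7.1/2^12 = 1.733 mV.
(6.055 − 0)/0.0017334 = 3493.1380; round gives code 3493.
V_rec = 0 + 3493·0.0017334 = 6.0547607 V.
V_in − V_rec = 0.000239258 V = 0.239 mV.

0.239 mV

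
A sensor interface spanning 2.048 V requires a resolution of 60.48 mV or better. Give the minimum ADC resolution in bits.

6 bits

Number of steps required ≥ 2.048 V / 60.48 mV = 33.86.
Need 2^N ≥ 33.86; 2^5 = 32, 2^6 = 64.
Minimum N = 6.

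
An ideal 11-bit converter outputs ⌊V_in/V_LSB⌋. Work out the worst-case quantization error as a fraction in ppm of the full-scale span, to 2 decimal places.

488.28 ppm

Truncating → worst-case error = 1 LSB = V_FS/2^11, so 1e+06/2048 = 488.281 ppm of full scale.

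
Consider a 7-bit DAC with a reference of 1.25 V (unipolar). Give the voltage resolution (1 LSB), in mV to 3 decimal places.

9.766 mV

Full-scale span = 1.25 V.
LSB = 1.25 / 2^7 = 1.25 / 128 = 0.00976562 V = 9.766 mV.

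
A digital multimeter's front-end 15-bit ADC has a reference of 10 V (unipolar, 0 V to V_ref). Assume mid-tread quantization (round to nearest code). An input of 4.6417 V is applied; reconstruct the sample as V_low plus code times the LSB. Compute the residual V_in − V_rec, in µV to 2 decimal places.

LSB = 10/2^15 = 305.18 µV.
(V_in − V_low)/LSB = (4.6417 − 0)/0.000305176 = 15209.9226 → code 15210 (round).
Reconstructed: 4.6417236 V.
V_in − V_rec = -2.36328e-05 V = -23.63 µV.

-23.63 µV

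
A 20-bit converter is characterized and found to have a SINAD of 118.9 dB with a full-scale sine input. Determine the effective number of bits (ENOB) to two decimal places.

19.46 bits

ENOB = (SINAD − 1.76) / 6.02 = (118.9 − 1.76)/6.02 = 19.458.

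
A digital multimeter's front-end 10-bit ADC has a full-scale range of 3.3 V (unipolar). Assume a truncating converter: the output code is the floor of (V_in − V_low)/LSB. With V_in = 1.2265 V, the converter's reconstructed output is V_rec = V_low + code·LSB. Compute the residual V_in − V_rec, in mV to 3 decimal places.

LSB = 3.3/2^10 = 3.223 mV.
Scaled input = 380.5867 LSBs, so code = 380.
Reconstructed: 1.2246094 V.
V_in − V_rec = 0.00189062 V = 1.891 mV.

1.891 mV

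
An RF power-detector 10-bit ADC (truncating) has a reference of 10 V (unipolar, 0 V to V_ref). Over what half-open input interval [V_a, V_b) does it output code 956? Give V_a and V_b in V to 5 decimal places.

[9.33594 V, 9.34570 V)

LSB = 10/2^10 = 9.766 mV.
V_a = V_low + 956·LSB = 9.33594 V; V_b = V_low + 957·LSB = 9.3457 V.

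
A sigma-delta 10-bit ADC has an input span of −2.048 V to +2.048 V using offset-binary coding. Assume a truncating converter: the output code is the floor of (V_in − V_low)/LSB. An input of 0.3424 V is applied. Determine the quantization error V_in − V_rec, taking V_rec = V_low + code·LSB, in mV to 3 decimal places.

LSB = 4.096/2^10 = 4.000 mV.
(V_in − V_low)/LSB = (0.3424 − (−2.048))/0.004 = 597.6000 → code 597 (floor).
Reconstructed: 0.34 V.
Difference: 0.0024 V → 2.400 mV.

2.400 mV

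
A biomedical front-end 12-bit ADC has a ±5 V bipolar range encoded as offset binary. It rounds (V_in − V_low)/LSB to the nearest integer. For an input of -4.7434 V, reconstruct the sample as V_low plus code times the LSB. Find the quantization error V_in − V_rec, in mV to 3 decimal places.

0.252 mV

Step size: 10 V ÷ 2^12 = 2.441 mV.
Scaled input = 105.1034 LSBs, so code = 105.
Code 105 maps back to (−5) + 105×0.00244141 V = -4.7436523 V.
Error = -4.7434 − (−4.7436523) = 0.000252344 V = 0.252 mV.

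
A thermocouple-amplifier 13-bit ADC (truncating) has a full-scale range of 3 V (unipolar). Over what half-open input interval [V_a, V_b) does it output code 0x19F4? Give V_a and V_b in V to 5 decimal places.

LSB = 3/2^13 = 366.21 µV.
Code 0x19F4 = 6644 decimal.
V_a = V_low + 6644·LSB = 2.43311 V; V_b = V_low + 6645·LSB = 2.43347 V.

[2.43311 V, 2.43347 V)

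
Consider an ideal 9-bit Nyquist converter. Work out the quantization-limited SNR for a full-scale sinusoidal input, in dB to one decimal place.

SNR ≈ 6.02·N + 1.76 dB = 6.02·9 + 1.76 = 55.94 dB.

55.9 dB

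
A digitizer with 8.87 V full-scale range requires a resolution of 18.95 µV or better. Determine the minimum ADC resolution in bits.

Number of steps required ≥ 8.87 V / 18.95 µV = 468073.88.
Need 2^N ≥ 468073.88; 2^18 = 262144, 2^19 = 524288.
Minimum N = 19.

19 bits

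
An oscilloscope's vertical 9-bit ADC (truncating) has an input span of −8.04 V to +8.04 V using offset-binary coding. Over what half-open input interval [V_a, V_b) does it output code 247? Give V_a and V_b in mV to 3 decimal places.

[-282.656 mV, -251.250 mV)

LSB = 16.08/2^9 = 31.406 mV.
V_a = V_low + 247·LSB = -0.282656 V; V_b = V_low + 248·LSB = -0.25125 V.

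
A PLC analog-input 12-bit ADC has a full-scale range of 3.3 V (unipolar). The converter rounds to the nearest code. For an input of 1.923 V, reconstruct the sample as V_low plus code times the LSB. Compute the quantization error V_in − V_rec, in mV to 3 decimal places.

LSB = 3.3/2^12 = 0.806 mV.
Scaled input = 2386.8509 LSBs, so code = 2387.
Reconstructed: 1.9231201 V.
Difference: -0.000120117 V → -0.120 mV.

-0.120 mV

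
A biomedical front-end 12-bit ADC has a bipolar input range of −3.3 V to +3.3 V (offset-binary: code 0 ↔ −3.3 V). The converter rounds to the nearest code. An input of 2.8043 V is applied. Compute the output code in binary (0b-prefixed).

code 0b111011001100 (decimal 3788)

With 4096 levels over 6.6 V, one step is 1.611 mV.
(V_in − V_low)/LSB = (2.8043 − (−3.3)) / 0.00161133 = 3788.366.
round(3788.366) = 3788.
In binary (0b-prefixed): 0b111011001100.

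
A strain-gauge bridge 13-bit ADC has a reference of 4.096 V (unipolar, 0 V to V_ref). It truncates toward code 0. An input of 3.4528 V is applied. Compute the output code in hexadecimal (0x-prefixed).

code 0x1AF9 (decimal 6905)

With 8192 levels over 4.096 V, one step is 0.500 mV.
(3.4528 − 0) / 0.0005 = 6905.600 LSBs.
⌊·⌋(6905.600) = 6905.
In hexadecimal (0x-prefixed): 0x1AF9.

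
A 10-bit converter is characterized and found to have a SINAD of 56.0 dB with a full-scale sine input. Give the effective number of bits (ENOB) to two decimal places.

ENOB = (SINAD − 1.76) / 6.02 = (56.0 − 1.76)/6.02 = 9.010.

9.01 bits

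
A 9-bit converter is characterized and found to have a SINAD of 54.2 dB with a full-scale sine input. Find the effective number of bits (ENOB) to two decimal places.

ENOB = (SINAD − 1.76) / 6.02 = (54.2 − 1.76)/6.02 = 8.711.

8.71 bits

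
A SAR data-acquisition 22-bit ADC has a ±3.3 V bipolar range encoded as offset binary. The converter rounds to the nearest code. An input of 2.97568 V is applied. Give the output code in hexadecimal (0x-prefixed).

LSB = 6.6 V / 4194304 = 1.57 µV.
Input sits at 3988198.443 steps above V_low.
Round → code 3988198.
In hexadecimal (0x-prefixed): 0x3CDAE6.

code 0x3CDAE6 (decimal 3988198)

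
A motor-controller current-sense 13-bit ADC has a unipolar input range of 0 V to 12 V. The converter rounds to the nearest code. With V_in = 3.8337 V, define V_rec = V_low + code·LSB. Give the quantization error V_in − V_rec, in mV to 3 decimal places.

LSB = 12/2^13 = 1.465 mV.
Scaled input = 2617.1392 LSBs, so code = 2617.
Code 2617 maps back to 0 + 2617×0.00146484 V = 3.8334961 V.
Error = 3.8337 − 3.8334961 = 0.000203906 V = 0.204 mV.

0.204 mV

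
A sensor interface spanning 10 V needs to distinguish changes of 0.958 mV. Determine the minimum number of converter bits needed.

Number of steps required ≥ 10 V / 0.958 mV = 10438.41.
Need 2^N ≥ 10438.41; 2^13 = 8192, 2^14 = 16384.
Minimum N = 14.

14 bits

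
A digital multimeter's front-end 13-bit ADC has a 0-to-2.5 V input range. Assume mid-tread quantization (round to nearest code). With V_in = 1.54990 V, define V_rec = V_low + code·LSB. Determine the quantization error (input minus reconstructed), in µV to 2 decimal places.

LSB = 2.5/2^13 = 305.18 µV.
(V_in − V_low)/LSB = (1.54990 − 0)/0.000305176 = 5078.7123 → code 5079 (round).
Reconstructed: 1.5499878 V.
Difference: -8.7793e-05 V → -87.79 µV.

-87.79 µV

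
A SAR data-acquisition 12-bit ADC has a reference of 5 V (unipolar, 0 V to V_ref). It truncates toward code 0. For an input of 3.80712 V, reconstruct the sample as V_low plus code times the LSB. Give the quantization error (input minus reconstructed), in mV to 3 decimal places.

0.968 mV

One LSB is 5 V / 4096 = 1.221 mV.
(V_in − V_low)/LSB = (3.80712 − 0)/0.0012207 = 3118.7927 → code 3118 (floor).
Code 3118 maps back to 0 + 3118×0.0012207 V = 3.8061523 V.
V_in − V_rec = 0.000967656 V = 0.968 mV.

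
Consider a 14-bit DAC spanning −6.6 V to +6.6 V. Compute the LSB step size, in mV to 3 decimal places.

0.806 mV

Full-scale span = 13.2 V.
LSB = 13.2 / 2^14 = 13.2 / 16384 = 0.000805664 V = 0.806 mV.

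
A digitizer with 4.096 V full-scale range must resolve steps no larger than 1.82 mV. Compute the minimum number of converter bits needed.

Number of steps required ≥ 4.096 V / 1.82 mV = 2250.55.
Need 2^N ≥ 2250.55; 2^11 = 2048, 2^12 = 4096.
Minimum N = 12.

12 bits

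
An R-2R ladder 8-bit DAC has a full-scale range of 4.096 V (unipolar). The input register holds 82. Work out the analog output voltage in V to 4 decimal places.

LSB = 4.096 V / 2^8 = 16.000 mV.
V_out = 0 + 82 × 0.016 V = 1.312 V.

1.3120 V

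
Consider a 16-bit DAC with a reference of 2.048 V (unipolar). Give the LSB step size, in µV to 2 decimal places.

31.25 µV

Full-scale span = 2.048 V.
LSB = 2.048 / 2^16 = 2.048 / 65536 = 3.125e-05 V = 31.25 µV.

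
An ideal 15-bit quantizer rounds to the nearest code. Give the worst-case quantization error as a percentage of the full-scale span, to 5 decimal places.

0.00153 %

Rounding → worst-case error = ½ LSB = V_FS/2^16, so 100/65536 = 0.00152588 % of full scale.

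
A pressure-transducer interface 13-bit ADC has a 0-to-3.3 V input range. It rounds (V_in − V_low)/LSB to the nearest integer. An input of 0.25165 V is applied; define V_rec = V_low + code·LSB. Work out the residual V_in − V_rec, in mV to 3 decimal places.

One LSB is 3.3 V / 8192 = 402.83 µV.
(V_in − V_low)/LSB = (0.25165 − 0)/0.000402832 = 624.7021 → code 625 (round).
Code 625 maps back to 0 + 625×0.000402832 V = 0.25177002 V.
Error = 0.25165 − 0.25177002 = -0.00012002 V = -0.120 mV.

-0.120 mV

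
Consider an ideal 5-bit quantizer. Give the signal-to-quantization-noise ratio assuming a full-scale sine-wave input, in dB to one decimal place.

31.9 dB

SNR ≈ 6.02·N + 1.76 dB = 6.02·5 + 1.76 = 31.86 dB.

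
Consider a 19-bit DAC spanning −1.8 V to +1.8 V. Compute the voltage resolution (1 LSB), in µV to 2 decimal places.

6.87 µV

Full-scale span = 3.6 V.
LSB = 3.6 / 2^19 = 3.6 / 524288 = 6.86646e-06 V = 6.87 µV.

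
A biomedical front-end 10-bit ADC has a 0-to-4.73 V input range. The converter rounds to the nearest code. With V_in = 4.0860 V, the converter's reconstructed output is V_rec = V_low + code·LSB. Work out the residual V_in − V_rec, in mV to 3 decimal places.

LSB = 4.73/2^10 = 4.619 mV.
(4.0860 − 0)/0.00461914 = 884.5801; round gives code 885.
Code 885 maps back to 0 + 885×0.00461914 V = 4.0879395 V.
Difference: -0.00193945 V → -1.939 mV.

-1.939 mV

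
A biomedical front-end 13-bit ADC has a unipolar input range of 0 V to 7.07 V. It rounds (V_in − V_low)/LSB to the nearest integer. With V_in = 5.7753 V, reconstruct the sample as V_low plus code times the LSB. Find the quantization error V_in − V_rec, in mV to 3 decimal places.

-0.144 mV

LSB = 7.07/2^13 = 0.863 mV.
Scaled input = 6691.8328 LSBs, so code = 6692.
Reconstructed: 5.7754443 V.
V_in − V_rec = -0.000144336 V = -0.144 mV.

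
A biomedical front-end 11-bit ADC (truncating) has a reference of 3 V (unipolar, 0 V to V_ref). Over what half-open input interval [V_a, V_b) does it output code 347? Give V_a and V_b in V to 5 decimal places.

LSB = 3/2^11 = 1.465 mV.
V_a = V_low + 347·LSB = 0.508301 V; V_b = V_low + 348·LSB = 0.509766 V.

[0.50830 V, 0.50977 V)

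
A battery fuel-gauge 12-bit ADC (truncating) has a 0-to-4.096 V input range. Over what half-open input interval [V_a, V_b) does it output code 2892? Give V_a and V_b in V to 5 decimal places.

LSB = 4.096/2^12 = 1.000 mV.
V_a = V_low + 2892·LSB = 2.892 V; V_b = V_low + 2893·LSB = 2.893 V.

[2.89200 V, 2.89300 V)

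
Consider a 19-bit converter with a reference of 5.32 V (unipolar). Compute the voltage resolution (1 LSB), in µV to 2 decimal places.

Full-scale span = 5.32 V.
LSB = 5.32 / 2^19 = 5.32 / 524288 = 1.01471e-05 V = 10.15 µV.

10.15 µV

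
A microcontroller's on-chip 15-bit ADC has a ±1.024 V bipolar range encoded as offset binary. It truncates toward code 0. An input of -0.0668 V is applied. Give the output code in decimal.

Full-scale span = 2.048 V; LSB = 2.048/2^15 = 62.50 µV.
Input sits at 15315.200 steps above V_low.
⌊·⌋(15315.200) = 15315.

code 15315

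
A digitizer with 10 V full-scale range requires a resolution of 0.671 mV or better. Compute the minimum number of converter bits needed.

Number of steps required ≥ 10 V / 0.671 mV = 14903.13.
Need 2^N ≥ 14903.13; 2^13 = 8192, 2^14 = 16384.
Minimum N = 14.

14 bits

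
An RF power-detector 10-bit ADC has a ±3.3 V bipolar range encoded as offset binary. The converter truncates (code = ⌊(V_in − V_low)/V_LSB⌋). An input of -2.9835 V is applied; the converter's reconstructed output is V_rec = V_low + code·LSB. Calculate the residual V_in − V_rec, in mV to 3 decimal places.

One LSB is 6.6 V / 1024 = 6.445 mV.
(V_in − V_low)/LSB = (-2.9835 − (−3.3))/0.00644531 = 49.1055 → code 49 (floor).
V_rec = (−3.3) + 49·0.00644531 = -2.9841797 V.
V_in − V_rec = 0.000679687 V = 0.680 mV.

0.680 mV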